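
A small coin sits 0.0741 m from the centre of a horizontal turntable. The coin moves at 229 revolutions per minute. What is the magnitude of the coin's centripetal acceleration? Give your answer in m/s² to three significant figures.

42.6 m/s²

ω = 229 rev/min × 2π/60 = 23.98 rad/s, so v = ωr = 23.98 × 0.0741 = 1.777 m/s.
a_c = v²/r = (1.777)²/0.0741 = 3.158/0.0741 = 42.61 m/s².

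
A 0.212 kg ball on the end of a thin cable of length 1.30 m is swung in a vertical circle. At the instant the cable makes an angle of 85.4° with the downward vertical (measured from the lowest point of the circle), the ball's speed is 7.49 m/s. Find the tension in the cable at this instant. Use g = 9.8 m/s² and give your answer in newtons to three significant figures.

9.32 N

Take the radial direction toward the centre of the circle as positive. The component of the weight along the string toward the centre is −mg cos φ (φ measured from the bottom), so Newton's second law along the string gives T − mg cos φ = m v²/r.
cos 85.4° = 0.08020, so T = m(v²/r + g cos φ) = 0.212 × ((7.49)²/1.30 + 9.8 × 0.08020) = 0.212 × (43.15 + (0.7859)) = 0.212 × 43.94 = 9.315 N.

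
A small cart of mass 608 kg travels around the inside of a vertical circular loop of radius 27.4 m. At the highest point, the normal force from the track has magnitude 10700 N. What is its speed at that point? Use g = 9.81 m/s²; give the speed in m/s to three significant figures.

27.4 m/s

At the top, N + mg = mv²/r, so v = √(r(N/m + g)) = √(27.4 × (10700/608 + 9.81)) = √(27.4 × 27.41) = √751.0 = 27.40 m/s.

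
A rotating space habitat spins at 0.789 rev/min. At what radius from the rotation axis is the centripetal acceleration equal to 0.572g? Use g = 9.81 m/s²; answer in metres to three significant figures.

ω = 0.789 rev/min × 2π/60 = 0.08262 rad/s.
a_c = ω²r = 0.572g ⇒ r = 0.572 × 9.81 / (0.08262)² = 5.611/0.006827 = 822.0 m.

822 m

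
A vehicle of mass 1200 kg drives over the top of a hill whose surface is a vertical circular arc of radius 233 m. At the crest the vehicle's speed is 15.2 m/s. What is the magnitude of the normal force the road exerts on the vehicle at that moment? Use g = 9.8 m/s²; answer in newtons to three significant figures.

At the crest the centripetal acceleration points downward (toward the centre of the arc), so mg − N = mv²/r.
N = m(g − v²/r) = 1200 × (9.8 − (15.2)²/233) = 1200 × (9.8 − 0.9916) = 1200 × 8.808 = 10570 N.

10600 N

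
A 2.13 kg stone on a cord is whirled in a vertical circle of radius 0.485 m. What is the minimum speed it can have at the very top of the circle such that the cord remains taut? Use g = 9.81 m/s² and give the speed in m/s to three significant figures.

At the top, both weight mg and T point toward the centre: T + mg = mv²/r.
At minimum speed T → 0, so mg = mv_min²/r ⇒ v_min = √(g r) = √(9.81 × 0.485) = 2.181 m/s.

2.18 m/s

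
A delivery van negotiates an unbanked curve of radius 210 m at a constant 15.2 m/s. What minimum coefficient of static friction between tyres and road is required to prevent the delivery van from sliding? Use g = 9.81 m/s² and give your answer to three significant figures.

Friction provides the centripetal force: μ_s m g = m v²/r, so μ_s = v²/(g r) = (15.20)²/(9.81 × 210) = 231.0/2060 = 0.1121.

0.112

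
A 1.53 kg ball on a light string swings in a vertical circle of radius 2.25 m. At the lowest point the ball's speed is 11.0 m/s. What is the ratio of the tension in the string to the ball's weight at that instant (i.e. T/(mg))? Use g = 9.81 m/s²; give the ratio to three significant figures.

At the bottom, T − mg = mv²/r, so T = m(v²/r + g) and T/(mg) = v²/(rg) + 1 = (11.0)²/(2.25 × 9.81) + 1 = 5.482 + 1 = 6.482.

6.48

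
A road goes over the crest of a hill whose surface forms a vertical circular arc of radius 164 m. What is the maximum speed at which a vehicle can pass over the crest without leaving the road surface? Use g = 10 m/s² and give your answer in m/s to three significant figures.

At the crest the centre of the circle is below the vehicle, so the net downward (centripetal) force is mg − N = mv²/r.
The vehicle leaves the road when N → 0, giving v_max = √(g r) = √(10.0 × 164) = 40.50 m/s.

40.5 m/s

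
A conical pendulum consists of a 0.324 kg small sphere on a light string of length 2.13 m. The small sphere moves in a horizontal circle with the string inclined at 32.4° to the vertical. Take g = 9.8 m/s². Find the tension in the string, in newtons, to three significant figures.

3.76 N

Vertically the bob has no acceleration, so T cosθ = mg.
T = mg/cosθ = 0.324 × 9.8 / cos 32.4° = 3.175/0.8443 = 3.761 N.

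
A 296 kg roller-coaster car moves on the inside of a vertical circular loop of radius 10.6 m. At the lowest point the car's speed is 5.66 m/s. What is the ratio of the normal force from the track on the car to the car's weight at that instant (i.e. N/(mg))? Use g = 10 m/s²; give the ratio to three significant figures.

1.30

At the bottom, N − mg = mv²/r, so N = m(v²/r + g) and N/(mg) = v²/(rg) + 1 = (5.66)²/(10.6 × 10.0) + 1 = 0.3022 + 1 = 1.302.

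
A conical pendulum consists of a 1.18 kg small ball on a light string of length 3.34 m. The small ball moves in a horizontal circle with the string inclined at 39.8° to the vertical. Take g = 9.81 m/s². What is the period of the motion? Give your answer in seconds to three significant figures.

3.21 s

r = L sinθ = 2.138 m. From T sinθ = mω²r and T cosθ = mg: tanθ = ω²r/g, so ω² = g tanθ / r = g/(L cosθ).
ω = √(g/(L cosθ)) = √(9.81/(3.34 × 0.7683)) = √3.823 = 1.955 rad/s.
Period = 2π/ω = 3.214 s.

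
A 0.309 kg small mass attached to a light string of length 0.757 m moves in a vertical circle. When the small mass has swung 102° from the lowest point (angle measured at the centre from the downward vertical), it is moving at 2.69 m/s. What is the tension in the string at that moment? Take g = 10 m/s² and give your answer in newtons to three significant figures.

Take the radial direction toward the centre of the circle as positive. The component of the weight along the string toward the centre is −mg cos φ (φ measured from the bottom), so Newton's second law along the string gives T − mg cos φ = m v²/r.
cos 102° = -0.2079, so T = m(v²/r + g cos φ) = 0.309 × ((2.69)²/0.757 + 10.0 × -0.2079) = 0.309 × (9.559 + (-2.079)) = 0.309 × 7.480 = 2.311 N.

2.31 N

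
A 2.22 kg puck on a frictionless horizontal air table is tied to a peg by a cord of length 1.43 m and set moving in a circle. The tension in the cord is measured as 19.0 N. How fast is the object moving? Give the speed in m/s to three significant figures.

3.50 m/s

T = m v²/r ⇒ v = √(T r / m) = √(19.0 × 1.43 / 2.22) = √12.24 = 3.498 m/s.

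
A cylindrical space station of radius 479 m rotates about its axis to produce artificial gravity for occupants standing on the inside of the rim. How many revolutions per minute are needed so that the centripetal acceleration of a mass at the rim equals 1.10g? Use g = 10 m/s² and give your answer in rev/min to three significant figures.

Require ω²r = 1.10g, so ω = √(1.10 × 10.0/479) = 0.1515 rad/s.
In rev/min: ω × 60/(2π) = 0.1515 × 60/(2π) = 1.447 rev/min.

1.45 rev/min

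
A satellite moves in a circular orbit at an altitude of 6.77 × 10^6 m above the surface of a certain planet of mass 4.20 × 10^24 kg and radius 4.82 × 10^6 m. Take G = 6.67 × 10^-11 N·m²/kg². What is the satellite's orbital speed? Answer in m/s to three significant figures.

4920 m/s

Orbital radius r = R + h = 4.82 × 10^6 + 6.77 × 10^6 = 1.159 × 10^7 m.
Gravity supplies the centripetal force: G M m / r² = m v² / r, so v = √(GM/r).
v = √(6.67 × 10^-11 × 4.20 × 10^24 / 1.159 × 10^7) = √(2.417 × 10^7) = 4916 m/s.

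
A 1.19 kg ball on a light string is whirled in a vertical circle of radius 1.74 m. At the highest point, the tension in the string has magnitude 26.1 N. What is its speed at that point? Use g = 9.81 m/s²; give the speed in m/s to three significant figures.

At the top, T + mg = mv²/r, so v = √(r(T/m + g)) = √(1.74 × (26.1/1.19 + 9.81)) = √(1.74 × 31.74) = √55.23 = 7.432 m/s.

7.43 m/s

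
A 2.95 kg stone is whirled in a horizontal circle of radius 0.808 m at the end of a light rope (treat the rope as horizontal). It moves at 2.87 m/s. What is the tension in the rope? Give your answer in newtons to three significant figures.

The tension is the only horizontal force, so it supplies the full centripetal force: T = m v²/r = 2.95 × (2.870)²/0.808 = 2.95 × 8.237/0.808 = 30.07 N.

30.1 N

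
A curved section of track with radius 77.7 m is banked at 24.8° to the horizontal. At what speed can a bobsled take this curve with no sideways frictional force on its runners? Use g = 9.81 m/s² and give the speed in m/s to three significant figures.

On a frictionless banked curve, N sinθ = mv²/r and N cosθ = mg, so tanθ = v²/(rg).
v = √(r g tanθ) = √(77.7 × 9.81 × tan 24.8°) = √(77.7 × 9.81 × 0.4621) = √352.2 = 18.77 m/s.

18.8 m/s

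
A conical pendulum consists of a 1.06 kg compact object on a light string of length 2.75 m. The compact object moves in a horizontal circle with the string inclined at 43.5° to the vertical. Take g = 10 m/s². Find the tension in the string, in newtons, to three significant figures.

14.6 N

Vertically the bob has no acceleration, so T cosθ = mg.
T = mg/cosθ = 1.06 × 10.0 / cos 43.5° = 10.60/0.7254 = 14.61 N.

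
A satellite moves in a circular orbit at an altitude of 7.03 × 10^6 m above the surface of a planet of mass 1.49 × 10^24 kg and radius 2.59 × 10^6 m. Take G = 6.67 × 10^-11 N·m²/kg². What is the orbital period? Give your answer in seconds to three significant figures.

r = R + h = 2.59 × 10^6 + 7.03 × 10^6 = 9.620 × 10^6 m. Gravity provides the centripetal force: G M m / r² = m v² / r ⇒ v = √(GM/r) = 3214 m/s.
T = 2πr/v = 2π × 9.620 × 10^6 / 3214 = 18810 s.

18800 s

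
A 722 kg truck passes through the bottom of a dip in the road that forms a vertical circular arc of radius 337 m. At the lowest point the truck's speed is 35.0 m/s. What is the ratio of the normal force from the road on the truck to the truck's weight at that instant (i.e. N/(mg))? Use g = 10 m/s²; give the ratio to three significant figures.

At the bottom, N − mg = mv²/r, so N = m(v²/r + g) and N/(mg) = v²/(rg) + 1 = (35.0)²/(337 × 10.0) + 1 = 0.3635 + 1 = 1.364.

1.36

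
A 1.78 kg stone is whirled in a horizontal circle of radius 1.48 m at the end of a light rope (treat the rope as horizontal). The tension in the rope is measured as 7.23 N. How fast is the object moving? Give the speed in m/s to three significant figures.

2.45 m/s

T = m v²/r ⇒ v = √(T r / m) = √(7.23 × 1.48 / 1.78) = √6.011 = 2.452 m/s.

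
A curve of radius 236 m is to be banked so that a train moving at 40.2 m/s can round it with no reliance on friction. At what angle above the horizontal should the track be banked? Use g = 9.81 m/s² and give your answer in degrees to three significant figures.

34.9°

For a frictionless banked turn: horizontally N sinθ = mv²/r and vertically N cosθ = mg.
Dividing: tanθ = v²/(r g) = (40.2)²/(236 × 9.81) = 1616/2315 = 0.6980.
θ = arctan(0.6980) = 34.92°.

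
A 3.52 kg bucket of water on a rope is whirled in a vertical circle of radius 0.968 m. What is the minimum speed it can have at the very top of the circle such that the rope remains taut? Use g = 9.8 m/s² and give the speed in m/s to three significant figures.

At the top, both weight mg and T point toward the centre: T + mg = mv²/r.
At minimum speed T → 0, so mg = mv_min²/r ⇒ v_min = √(g r) = √(9.8 × 0.968) = 3.080 m/s.

3.08 m/s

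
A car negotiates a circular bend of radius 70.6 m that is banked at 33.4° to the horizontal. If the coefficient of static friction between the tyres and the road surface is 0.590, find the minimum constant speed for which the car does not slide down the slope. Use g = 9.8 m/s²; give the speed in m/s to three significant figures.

At the minimum speed, friction acts up the slope at its limiting value f = μN. Radially (horizontal, toward centre): N sinθ − μN cosθ = mv²/r. Vertically: N cosθ + μN sinθ = mg.
Dividing: v² = r g (sinθ − μcosθ)/(cosθ + μsinθ).
sinθ − μcosθ = 0.5505 − 0.590×0.8348 = 0.05792; cosθ + μsinθ = 0.8348 + 0.590×0.5505 = 1.160.
v² = 70.6 × 9.8 × 0.05792/1.160 = 34.56 m²/s², so v = 5.879 m/s.

5.88 m/s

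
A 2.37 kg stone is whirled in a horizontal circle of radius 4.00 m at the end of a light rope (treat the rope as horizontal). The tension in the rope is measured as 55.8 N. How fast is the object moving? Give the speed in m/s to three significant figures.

9.70 m/s

T = m v²/r ⇒ v = √(T r / m) = √(55.8 × 4.00 / 2.37) = √94.18 = 9.704 m/s.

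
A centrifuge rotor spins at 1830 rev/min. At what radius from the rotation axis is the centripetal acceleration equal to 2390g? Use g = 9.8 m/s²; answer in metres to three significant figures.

ω = 1830 rev/min × 2π/60 = 191.6 rad/s.
a_c = ω²r = 2390g ⇒ r = 2390 × 9.8 / (191.6)² = 23420/36720 = 0.6378 m.

0.638 m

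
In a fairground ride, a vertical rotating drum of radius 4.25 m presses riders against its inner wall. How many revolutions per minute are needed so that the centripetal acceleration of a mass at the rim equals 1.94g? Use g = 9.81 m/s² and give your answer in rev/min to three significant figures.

20.2 rev/min

Require ω²r = 1.94g, so ω = √(1.94 × 9.81/4.25) = 2.116 rad/s.
In rev/min: ω × 60/(2π) = 2.116 × 60/(2π) = 20.21 rev/min.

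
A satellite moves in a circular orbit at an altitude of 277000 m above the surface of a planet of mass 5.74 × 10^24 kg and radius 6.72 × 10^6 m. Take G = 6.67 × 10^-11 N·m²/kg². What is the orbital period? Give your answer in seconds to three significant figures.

5940 s

r = R + h = 6.72 × 10^6 + 277000 = 6.997 × 10^6 m. Gravity provides the centripetal force: G M m / r² = m v² / r ⇒ v = √(GM/r) = 7397 m/s.
T = 2πr/v = 2π × 6.997 × 10^6 / 7397 = 5943 s.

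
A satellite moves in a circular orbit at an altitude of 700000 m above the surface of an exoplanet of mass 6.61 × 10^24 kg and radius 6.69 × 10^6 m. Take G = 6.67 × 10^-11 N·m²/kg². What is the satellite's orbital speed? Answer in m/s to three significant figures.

Orbital radius r = R + h = 6.69 × 10^6 + 700000 = 7.390 × 10^6 m.
Gravity supplies the centripetal force: G M m / r² = m v² / r, so v = √(GM/r).
v = √(6.67 × 10^-11 × 6.61 × 10^24 / 7.390 × 10^6) = √(5.966 × 10^7) = 7724 m/s.

7720 m/s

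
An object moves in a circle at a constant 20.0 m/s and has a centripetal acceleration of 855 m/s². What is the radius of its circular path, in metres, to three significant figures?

0.468 m

a_c = v²/r ⇒ r = v²/a_c = (20.0)²/855 = 400.0/855 = 0.4678 m.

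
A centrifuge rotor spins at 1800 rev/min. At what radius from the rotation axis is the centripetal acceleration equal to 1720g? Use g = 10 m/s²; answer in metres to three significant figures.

0.484 m

ω = 1800 rev/min × 2π/60 = 188.5 rad/s.
a_c = ω²r = 1720g ⇒ r = 1720 × 10.0 / (188.5)² = 17200/35530 = 0.4841 m.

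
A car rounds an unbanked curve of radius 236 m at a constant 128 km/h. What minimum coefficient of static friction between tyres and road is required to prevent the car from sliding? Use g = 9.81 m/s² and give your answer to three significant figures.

v = 128/3.6 = 35.56 m/s.
Friction provides the centripetal force: μ_s m g = m v²/r, so μ_s = v²/(g r) = (35.56)²/(9.81 × 236) = 1264/2315 = 0.5461.

0.546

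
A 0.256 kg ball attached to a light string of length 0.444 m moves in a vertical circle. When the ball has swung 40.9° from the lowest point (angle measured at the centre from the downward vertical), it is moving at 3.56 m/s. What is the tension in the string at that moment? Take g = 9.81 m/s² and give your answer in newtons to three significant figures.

Take the radial direction toward the centre of the circle as positive. The component of the weight along the string toward the centre is −mg cos φ (φ measured from the bottom), so Newton's second law along the string gives T − mg cos φ = m v²/r.
cos 40.9° = 0.7559, so T = m(v²/r + g cos φ) = 0.256 × ((3.56)²/0.444 + 9.81 × 0.7559) = 0.256 × (28.54 + (7.415)) = 0.256 × 35.96 = 9.206 N.

9.21 N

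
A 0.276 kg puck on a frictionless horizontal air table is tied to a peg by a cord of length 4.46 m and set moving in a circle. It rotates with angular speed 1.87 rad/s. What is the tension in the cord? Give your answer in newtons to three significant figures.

v = ωr = 1.87 × 4.46 = 8.340 m/s.
The tension is the only horizontal force, so it supplies the full centripetal force: T = m v²/r = 0.276 × (8.340)²/4.46 = 0.276 × 69.56/4.46 = 4.305 N.

4.30 N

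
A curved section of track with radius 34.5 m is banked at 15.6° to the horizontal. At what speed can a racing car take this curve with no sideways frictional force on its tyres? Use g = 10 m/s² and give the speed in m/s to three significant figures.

On a frictionless banked curve, N sinθ = mv²/r and N cosθ = mg, so tanθ = v²/(rg).
v = √(r g tanθ) = √(34.5 × 10.0 × tan 15.6°) = √(34.5 × 10.0 × 0.2792) = √96.33 = 9.815 m/s.

9.81 m/s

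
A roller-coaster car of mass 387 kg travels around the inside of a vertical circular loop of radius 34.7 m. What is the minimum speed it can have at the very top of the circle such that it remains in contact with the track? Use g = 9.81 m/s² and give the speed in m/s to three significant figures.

At the highest point the centre is directly below, so both the weight and N act inward: N + mg = mv²/r.
At minimum speed N → 0, so mg = mv_min²/r ⇒ v_min = √(g r) = √(9.81 × 34.7) = 18.45 m/s.

18.5 m/s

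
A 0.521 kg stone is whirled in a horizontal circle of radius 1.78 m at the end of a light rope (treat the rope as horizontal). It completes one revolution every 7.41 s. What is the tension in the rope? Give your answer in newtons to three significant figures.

0.667 N

v = 2πr/T = 2π × 1.78/7.41 = 1.509 m/s.
The tension is the only horizontal force, so it supplies the full centripetal force: T = m v²/r = 0.521 × (1.509)²/1.78 = 0.521 × 2.278/1.78 = 0.6668 N.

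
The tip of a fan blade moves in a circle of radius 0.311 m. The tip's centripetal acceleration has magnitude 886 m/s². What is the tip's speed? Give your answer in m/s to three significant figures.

16.6 m/s

a_c = v²/r ⇒ v = √(a_c · r) = √(886 × 0.311) = √275.5 = 16.60 m/s.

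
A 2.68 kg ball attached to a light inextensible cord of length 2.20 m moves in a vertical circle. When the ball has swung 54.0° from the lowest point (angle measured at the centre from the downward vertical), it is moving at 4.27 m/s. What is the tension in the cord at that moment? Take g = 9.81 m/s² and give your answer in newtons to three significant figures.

37.7 N

Take the radial direction toward the centre of the circle as positive. The component of the weight along the string toward the centre is −mg cos φ (φ measured from the bottom), so Newton's second law along the string gives T − mg cos φ = m v²/r.
cos 54.0° = 0.5878, so T = m(v²/r + g cos φ) = 2.68 × ((4.27)²/2.20 + 9.81 × 0.5878) = 2.68 × (8.288 + (5.766)) = 2.68 × 14.05 = 37.66 N.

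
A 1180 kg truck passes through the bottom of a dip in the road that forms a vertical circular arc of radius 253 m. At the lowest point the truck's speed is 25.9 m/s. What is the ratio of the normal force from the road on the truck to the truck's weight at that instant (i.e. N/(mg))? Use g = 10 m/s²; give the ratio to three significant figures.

At the bottom, N − mg = mv²/r, so N = m(v²/r + g) and N/(mg) = v²/(rg) + 1 = (25.9)²/(253 × 10.0) + 1 = 0.2651 + 1 = 1.265.

1.27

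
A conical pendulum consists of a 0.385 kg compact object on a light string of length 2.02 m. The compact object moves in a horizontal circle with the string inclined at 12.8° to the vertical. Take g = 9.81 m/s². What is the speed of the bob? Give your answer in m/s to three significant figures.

The radius of the circle is r = L sinθ = 2.02 × sin 12.8° = 0.4475 m.
Horizontally T sinθ = mv²/r and vertically T cosθ = mg, so tanθ = v²/(rg).
v = √(r g tanθ) = √(0.4475 × 9.81 × 0.2272) = √0.9974 = 0.9987 m/s.

0.999 m/s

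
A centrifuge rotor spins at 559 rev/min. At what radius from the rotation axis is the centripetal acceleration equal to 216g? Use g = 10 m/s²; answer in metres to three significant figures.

ω = 559 rev/min × 2π/60 = 58.54 rad/s.
a_c = ω²r = 216g ⇒ r = 216 × 10.0 / (58.54)² = 2160/3427 = 0.6303 m.

0.630 m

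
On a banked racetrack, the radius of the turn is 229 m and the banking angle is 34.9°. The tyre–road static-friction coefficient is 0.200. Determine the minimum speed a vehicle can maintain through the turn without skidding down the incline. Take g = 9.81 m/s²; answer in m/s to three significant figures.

At the minimum speed, friction acts up the slope at its limiting value f = μN. Radially (horizontal, toward centre): N sinθ − μN cosθ = mv²/r. Vertically: N cosθ + μN sinθ = mg.
Dividing: v² = r g (sinθ − μcosθ)/(cosθ + μsinθ).
sinθ − μcosθ = 0.5721 − 0.200×0.8202 = 0.4081; cosθ + μsinθ = 0.8202 + 0.200×0.5721 = 0.9346.
v² = 229 × 9.81 × 0.4081/0.9346 = 981.0 m²/s², so v = 31.32 m/s.

31.3 m/s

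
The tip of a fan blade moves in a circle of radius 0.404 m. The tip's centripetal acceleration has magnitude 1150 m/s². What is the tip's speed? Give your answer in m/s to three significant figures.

a_c = v²/r ⇒ v = √(a_c · r) = √(1150 × 0.404) = √464.6 = 21.55 m/s.

21.6 m/s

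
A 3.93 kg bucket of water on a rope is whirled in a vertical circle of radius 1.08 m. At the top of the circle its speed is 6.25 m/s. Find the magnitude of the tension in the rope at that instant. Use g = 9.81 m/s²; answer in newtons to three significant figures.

104 N

At the top, both T and the weight mg point inward (toward the centre), so T + mg = mv²/r.
T = m(v²/r − g) = 3.93 × ((6.25)²/1.08 − 9.81) = 3.93 × (36.17 − 9.81) = 3.93 × 26.36 = 103.6 N.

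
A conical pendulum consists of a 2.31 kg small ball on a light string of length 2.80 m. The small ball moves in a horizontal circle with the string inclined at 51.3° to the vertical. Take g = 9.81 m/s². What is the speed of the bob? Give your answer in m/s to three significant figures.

5.17 m/s

The radius of the circle is r = L sinθ = 2.80 × sin 51.3° = 2.185 m.
Horizontally T sinθ = mv²/r and vertically T cosθ = mg, so tanθ = v²/(rg).
v = √(r g tanθ) = √(2.185 × 9.81 × 1.248) = √26.76 = 5.173 m/s.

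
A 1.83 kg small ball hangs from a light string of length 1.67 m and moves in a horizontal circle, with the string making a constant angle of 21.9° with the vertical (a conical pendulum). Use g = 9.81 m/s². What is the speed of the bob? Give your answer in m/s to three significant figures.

1.57 m/s

The radius of the circle is r = L sinθ = 1.67 × sin 21.9° = 0.6229 m.
Horizontally T sinθ = mv²/r and vertically T cosθ = mg, so tanθ = v²/(rg).
v = √(r g tanθ) = √(0.6229 × 9.81 × 0.4020) = √2.456 = 1.567 m/s.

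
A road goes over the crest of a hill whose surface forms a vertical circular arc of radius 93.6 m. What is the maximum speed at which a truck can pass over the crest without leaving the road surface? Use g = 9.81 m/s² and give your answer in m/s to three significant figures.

30.3 m/s

At the crest the centre of the circle is below the truck, so the net downward (centripetal) force is mg − N = mv²/r.
The truck leaves the road when N → 0, giving v_max = √(g r) = √(9.81 × 93.6) = 30.30 m/s.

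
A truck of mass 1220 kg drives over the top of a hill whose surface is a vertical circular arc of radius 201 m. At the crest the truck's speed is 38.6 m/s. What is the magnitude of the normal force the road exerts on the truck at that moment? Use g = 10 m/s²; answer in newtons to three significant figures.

3160 N

At the crest the centripetal acceleration points downward (toward the centre of the arc), so mg − N = mv²/r.
N = m(g − v²/r) = 1220 × (10.0 − (38.6)²/201) = 1220 × (10.0 − 7.413) = 1220 × 2.587 = 3156 N.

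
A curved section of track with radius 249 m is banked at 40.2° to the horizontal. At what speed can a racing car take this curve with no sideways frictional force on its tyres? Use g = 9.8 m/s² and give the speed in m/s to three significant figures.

45.4 m/s

On a frictionless banked curve, N sinθ = mv²/r and N cosθ = mg, so tanθ = v²/(rg).
v = √(r g tanθ) = √(249 × 9.8 × tan 40.2°) = √(249 × 9.8 × 0.8451) = √2062 = 45.41 m/s.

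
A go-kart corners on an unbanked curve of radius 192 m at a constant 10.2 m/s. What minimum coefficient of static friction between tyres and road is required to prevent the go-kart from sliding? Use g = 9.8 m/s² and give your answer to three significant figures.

0.0553

Friction provides the centripetal force: μ_s m g = m v²/r, so μ_s = v²/(g r) = (10.20)²/(9.8 × 192) = 104.0/1882 = 0.05529.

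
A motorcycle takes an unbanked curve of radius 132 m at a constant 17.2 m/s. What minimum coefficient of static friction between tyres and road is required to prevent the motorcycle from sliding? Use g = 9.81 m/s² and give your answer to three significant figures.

Friction provides the centripetal force: μ_s m g = m v²/r, so μ_s = v²/(g r) = (17.20)²/(9.81 × 132) = 295.8/1295 = 0.2285.

0.228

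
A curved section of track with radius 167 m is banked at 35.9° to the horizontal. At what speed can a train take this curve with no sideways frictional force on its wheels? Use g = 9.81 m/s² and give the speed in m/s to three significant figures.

On a frictionless banked curve, N sinθ = mv²/r and N cosθ = mg, so tanθ = v²/(rg).
v = √(r g tanθ) = √(167 × 9.81 × tan 35.9°) = √(167 × 9.81 × 0.7239) = √1186 = 34.44 m/s.

34.4 m/s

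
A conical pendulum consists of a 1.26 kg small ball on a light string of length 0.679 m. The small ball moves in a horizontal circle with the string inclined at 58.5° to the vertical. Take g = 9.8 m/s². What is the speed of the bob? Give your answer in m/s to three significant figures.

3.04 m/s

The radius of the circle is r = L sinθ = 0.679 × sin 58.5° = 0.5789 m.
Horizontally T sinθ = mv²/r and vertically T cosθ = mg, so tanθ = v²/(rg).
v = √(r g tanθ) = √(0.5789 × 9.8 × 1.632) = √9.259 = 3.043 m/s.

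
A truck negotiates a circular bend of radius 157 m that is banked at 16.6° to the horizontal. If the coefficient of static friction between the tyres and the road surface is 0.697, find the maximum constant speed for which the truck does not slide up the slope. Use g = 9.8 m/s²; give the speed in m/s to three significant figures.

44.0 m/s

At the maximum speed, friction acts down the slope at its limiting value f = μN. Radially (horizontal, toward centre): N sinθ + μN cosθ = mv²/r. Vertically: N cosθ − μN sinθ = mg.
Dividing: v² = r g (sinθ + μcosθ)/(cosθ − μsinθ).
sinθ + μcosθ = 0.2857 + 0.697×0.9583 = 0.9536; cosθ − μsinθ = 0.9583 − 0.697×0.2857 = 0.7592.
v² = 157 × 9.8 × 0.9536/0.7592 = 1933 m²/s², so v = 43.96 m/s.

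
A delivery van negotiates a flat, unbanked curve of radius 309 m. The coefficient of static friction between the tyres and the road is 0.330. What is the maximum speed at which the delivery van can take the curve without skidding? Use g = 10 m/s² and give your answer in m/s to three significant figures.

The only inward force on a level bend is static friction, so at the limit f_s = μ_s N = μ_s m g = m v²/r.
Mass cancels: v_max = √(μ_s g r) = √(0.330 × 10.0 × 309) = √1020 = 31.93 m/s.

31.9 m/s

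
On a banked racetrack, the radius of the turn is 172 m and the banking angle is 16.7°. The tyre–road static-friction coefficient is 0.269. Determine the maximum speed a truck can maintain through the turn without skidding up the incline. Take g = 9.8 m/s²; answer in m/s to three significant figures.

32.3 m/s

At the maximum speed, friction acts down the slope at its limiting value f = μN. Radially (horizontal, toward centre): N sinθ + μN cosθ = mv²/r. Vertically: N cosθ − μN sinθ = mg.
Dividing: v² = r g (sinθ + μcosθ)/(cosθ − μsinθ).
sinθ + μcosθ = 0.2874 + 0.269×0.9578 = 0.5450; cosθ − μsinθ = 0.9578 − 0.269×0.2874 = 0.8805.
v² = 172 × 9.8 × 0.5450/0.8805 = 1043 m²/s², so v = 32.30 m/s.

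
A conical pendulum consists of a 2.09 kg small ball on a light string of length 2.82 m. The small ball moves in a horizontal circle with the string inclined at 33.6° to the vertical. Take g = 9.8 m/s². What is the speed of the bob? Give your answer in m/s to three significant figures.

The radius of the circle is r = L sinθ = 2.82 × sin 33.6° = 1.561 m.
Horizontally T sinθ = mv²/r and vertically T cosθ = mg, so tanθ = v²/(rg).
v = √(r g tanθ) = √(1.561 × 9.8 × 0.6644) = √10.16 = 3.188 m/s.

3.19 m/s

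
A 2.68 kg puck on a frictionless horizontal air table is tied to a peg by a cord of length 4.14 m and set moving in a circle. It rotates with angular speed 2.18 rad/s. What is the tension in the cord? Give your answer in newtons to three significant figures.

v = ωr = 2.18 × 4.14 = 9.025 m/s.
The tension is the only horizontal force, so it supplies the full centripetal force: T = m v²/r = 2.68 × (9.025)²/4.14 = 2.68 × 81.45/4.14 = 52.73 N.

52.7 N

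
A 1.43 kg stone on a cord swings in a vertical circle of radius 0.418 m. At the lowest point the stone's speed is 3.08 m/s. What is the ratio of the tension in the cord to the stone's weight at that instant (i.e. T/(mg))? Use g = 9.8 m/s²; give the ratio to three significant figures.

At the bottom, T − mg = mv²/r, so T = m(v²/r + g) and T/(mg) = v²/(rg) + 1 = (3.08)²/(0.418 × 9.8) + 1 = 2.316 + 1 = 3.316.

3.32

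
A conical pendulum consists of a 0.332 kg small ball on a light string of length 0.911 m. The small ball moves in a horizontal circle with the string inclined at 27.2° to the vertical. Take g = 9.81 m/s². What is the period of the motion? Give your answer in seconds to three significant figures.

r = L sinθ = 0.4164 m. From T sinθ = mω²r and T cosθ = mg: tanθ = ω²r/g, so ω² = g tanθ / r = g/(L cosθ).
ω = √(g/(L cosθ)) = √(9.81/(0.911 × 0.8894)) = √12.11 = 3.480 rad/s.
Period = 2π/ω = 1.806 s.

1.81 s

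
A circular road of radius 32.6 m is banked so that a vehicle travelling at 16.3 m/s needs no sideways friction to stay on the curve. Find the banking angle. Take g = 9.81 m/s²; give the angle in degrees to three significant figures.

For a frictionless banked turn: horizontally N sinθ = mv²/r and vertically N cosθ = mg.
Dividing: tanθ = v²/(r g) = (16.3)²/(32.6 × 9.81) = 265.7/319.8 = 0.8308.
θ = arctan(0.8308) = 39.72°.

39.7°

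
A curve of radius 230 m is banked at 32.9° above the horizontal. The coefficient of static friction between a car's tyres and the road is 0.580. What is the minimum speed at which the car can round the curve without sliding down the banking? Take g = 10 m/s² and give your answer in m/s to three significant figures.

10.6 m/s

At the minimum speed, friction acts up the slope at its limiting value f = μN. Radially (horizontal, toward centre): N sinθ − μN cosθ = mv²/r. Vertically: N cosθ + μN sinθ = mg.
Dividing: v² = r g (sinθ − μcosθ)/(cosθ + μsinθ).
sinθ − μcosθ = 0.5432 − 0.580×0.8396 = 0.05619; cosθ + μsinθ = 0.8396 + 0.580×0.5432 = 1.155.
v² = 230 × 10.0 × 0.05619/1.155 = 111.9 m²/s², so v = 10.58 m/s.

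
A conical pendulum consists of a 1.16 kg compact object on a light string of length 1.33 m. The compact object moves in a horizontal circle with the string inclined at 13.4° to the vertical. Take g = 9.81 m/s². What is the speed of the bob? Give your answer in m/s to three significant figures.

0.849 m/s

The radius of the circle is r = L sinθ = 1.33 × sin 13.4° = 0.3082 m.
Horizontally T sinθ = mv²/r and vertically T cosθ = mg, so tanθ = v²/(rg).
v = √(r g tanθ) = √(0.3082 × 9.81 × 0.2382) = √0.7203 = 0.8487 m/s.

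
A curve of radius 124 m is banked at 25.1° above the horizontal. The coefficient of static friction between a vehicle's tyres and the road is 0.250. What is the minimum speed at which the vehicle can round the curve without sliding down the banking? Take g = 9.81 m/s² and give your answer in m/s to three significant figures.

15.4 m/s

At the minimum speed, friction acts up the slope at its limiting value f = μN. Radially (horizontal, toward centre): N sinθ − μN cosθ = mv²/r. Vertically: N cosθ + μN sinθ = mg.
Dividing: v² = r g (sinθ − μcosθ)/(cosθ + μsinθ).
sinθ − μcosθ = 0.4242 − 0.250×0.9056 = 0.1978; cosθ + μsinθ = 0.9056 + 0.250×0.4242 = 1.012.
v² = 124 × 9.81 × 0.1978/1.012 = 237.9 m²/s², so v = 15.42 m/s.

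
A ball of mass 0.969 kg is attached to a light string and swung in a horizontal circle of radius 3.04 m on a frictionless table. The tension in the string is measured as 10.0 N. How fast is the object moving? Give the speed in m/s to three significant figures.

T = m v²/r ⇒ v = √(T r / m) = √(10.0 × 3.04 / 0.969) = √31.37 = 5.601 m/s.

5.60 m/s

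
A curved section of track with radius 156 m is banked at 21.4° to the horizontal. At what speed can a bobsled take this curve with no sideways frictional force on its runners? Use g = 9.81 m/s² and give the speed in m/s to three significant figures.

On a frictionless banked curve, N sinθ = mv²/r and N cosθ = mg, so tanθ = v²/(rg).
v = √(r g tanθ) = √(156 × 9.81 × tan 21.4°) = √(156 × 9.81 × 0.3919) = √599.7 = 24.49 m/s.

24.5 m/s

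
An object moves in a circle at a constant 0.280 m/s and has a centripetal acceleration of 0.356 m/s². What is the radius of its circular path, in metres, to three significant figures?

a_c = v²/r ⇒ r = v²/a_c = (0.280)²/0.356 = 0.07840/0.356 = 0.2202 m.

0.220 m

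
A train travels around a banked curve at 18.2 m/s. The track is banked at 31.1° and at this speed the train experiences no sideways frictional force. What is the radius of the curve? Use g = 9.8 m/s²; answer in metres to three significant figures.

Frictionless banking: tanθ = v²/(rg), so r = v²/(g tanθ).
r = (18.2)²/(9.8 × tan 31.1°) = 331.2/(9.8 × 0.6032) = 331.2/5.912 = 56.03 m.

56.0 m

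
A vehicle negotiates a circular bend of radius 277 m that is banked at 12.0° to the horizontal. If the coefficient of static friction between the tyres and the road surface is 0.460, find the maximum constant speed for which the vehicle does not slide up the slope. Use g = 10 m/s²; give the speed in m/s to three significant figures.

At the maximum speed, friction acts down the slope at its limiting value f = μN. Radially (horizontal, toward centre): N sinθ + μN cosθ = mv²/r. Vertically: N cosθ − μN sinθ = mg.
Dividing: v² = r g (sinθ + μcosθ)/(cosθ − μsinθ).
sinθ + μcosθ = 0.2079 + 0.460×0.9781 = 0.6579; cosθ − μsinθ = 0.9781 − 0.460×0.2079 = 0.8825.
v² = 277 × 10.0 × 0.6579/0.8825 = 2065 m²/s², so v = 45.44 m/s.

45.4 m/s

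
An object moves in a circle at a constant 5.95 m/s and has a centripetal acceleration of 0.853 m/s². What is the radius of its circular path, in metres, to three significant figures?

41.5 m

a_c = v²/r ⇒ r = v²/a_c = (5.95)²/0.853 = 35.40/0.853 = 41.50 m.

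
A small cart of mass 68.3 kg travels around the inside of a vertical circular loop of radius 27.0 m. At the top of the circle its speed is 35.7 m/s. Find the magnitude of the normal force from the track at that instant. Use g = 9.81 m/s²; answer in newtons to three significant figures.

At the top, both N and the weight mg point inward (toward the centre), so N + mg = mv²/r.
N = m(v²/r − g) = 68.3 × ((35.7)²/27.0 − 9.81) = 68.3 × (47.20 − 9.81) = 68.3 × 37.39 = 2554 N.

2550 N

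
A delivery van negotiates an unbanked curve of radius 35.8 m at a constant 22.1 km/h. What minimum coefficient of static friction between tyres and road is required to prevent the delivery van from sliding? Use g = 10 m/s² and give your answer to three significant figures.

v = 22.1/3.6 = 6.139 m/s.
Friction provides the centripetal force: μ_s m g = m v²/r, so μ_s = v²/(g r) = (6.139)²/(10.0 × 35.8) = 37.69/358.0 = 0.1053.

0.105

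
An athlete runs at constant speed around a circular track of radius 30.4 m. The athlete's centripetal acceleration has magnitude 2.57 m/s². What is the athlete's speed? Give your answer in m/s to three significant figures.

8.84 m/s

a_c = v²/r ⇒ v = √(a_c · r) = √(2.57 × 30.4) = √78.13 = 8.839 m/s.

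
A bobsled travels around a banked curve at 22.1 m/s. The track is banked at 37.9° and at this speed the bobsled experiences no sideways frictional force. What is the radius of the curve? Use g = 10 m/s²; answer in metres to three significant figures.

Frictionless banking: tanθ = v²/(rg), so r = v²/(g tanθ).
r = (22.1)²/(10.0 × tan 37.9°) = 488.4/(10.0 × 0.7785) = 488.4/7.785 = 62.74 m.

62.7 m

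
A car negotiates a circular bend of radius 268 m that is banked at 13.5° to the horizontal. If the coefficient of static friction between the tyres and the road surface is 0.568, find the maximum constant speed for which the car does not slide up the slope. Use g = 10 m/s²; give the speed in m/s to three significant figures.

50.1 m/s

At the maximum speed, friction acts down the slope at its limiting value f = μN. Radially (horizontal, toward centre): N sinθ + μN cosθ = mv²/r. Vertically: N cosθ − μN sinθ = mg.
Dividing: v² = r g (sinθ + μcosθ)/(cosθ − μsinθ).
sinθ + μcosθ = 0.2334 + 0.568×0.9724 = 0.7858; cosθ − μsinθ = 0.9724 − 0.568×0.2334 = 0.8398.
v² = 268 × 10.0 × 0.7858/0.8398 = 2508 m²/s², so v = 50.08 m/s.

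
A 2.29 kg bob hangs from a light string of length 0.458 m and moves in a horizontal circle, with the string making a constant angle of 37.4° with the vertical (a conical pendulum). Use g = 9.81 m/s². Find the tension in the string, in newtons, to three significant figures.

Vertically the bob has no acceleration, so T cosθ = mg.
T = mg/cosθ = 2.29 × 9.81 / cos 37.4° = 22.46/0.7944 = 28.28 N.

28.3 N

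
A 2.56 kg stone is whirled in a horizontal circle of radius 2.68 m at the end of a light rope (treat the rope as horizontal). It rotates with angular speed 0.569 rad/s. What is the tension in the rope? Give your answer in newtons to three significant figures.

v = ωr = 0.569 × 2.68 = 1.525 m/s.
The tension is the only horizontal force, so it supplies the full centripetal force: T = m v²/r = 2.56 × (1.525)²/2.68 = 2.56 × 2.325/2.68 = 2.221 N.

2.22 N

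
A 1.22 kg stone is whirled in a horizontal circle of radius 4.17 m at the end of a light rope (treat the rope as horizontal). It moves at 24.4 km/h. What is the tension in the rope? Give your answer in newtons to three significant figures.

13.4 N

v = 24.4 km/h = 24.4/3.6 = 6.778 m/s.
The tension is the only horizontal force, so it supplies the full centripetal force: T = m v²/r = 1.22 × (6.778)²/4.17 = 1.22 × 45.94/4.17 = 13.44 N.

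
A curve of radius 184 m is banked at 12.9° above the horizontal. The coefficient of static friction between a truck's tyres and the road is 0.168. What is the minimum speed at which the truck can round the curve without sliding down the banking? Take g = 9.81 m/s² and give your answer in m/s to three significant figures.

At the minimum speed, friction acts up the slope at its limiting value f = μN. Radially (horizontal, toward centre): N sinθ − μN cosθ = mv²/r. Vertically: N cosθ + μN sinθ = mg.
Dividing: v² = r g (sinθ − μcosθ)/(cosθ + μsinθ).
sinθ − μcosθ = 0.2233 − 0.168×0.9748 = 0.05949; cosθ + μsinθ = 0.9748 + 0.168×0.2233 = 1.012.
v² = 184 × 9.81 × 0.05949/1.012 = 106.1 m²/s², so v = 10.30 m/s.

10.3 m/s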